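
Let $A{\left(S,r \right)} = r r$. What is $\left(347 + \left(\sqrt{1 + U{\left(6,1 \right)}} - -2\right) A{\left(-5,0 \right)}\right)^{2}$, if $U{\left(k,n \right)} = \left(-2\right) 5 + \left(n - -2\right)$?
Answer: $120409$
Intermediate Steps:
$U{\left(k,n \right)} = -8 + n$ ($U{\left(k,n \right)} = -10 + \left(n + 2\right) = -10 + \left(2 + n\right) = -8 + n$)
$A{\left(S,r \right)} = r^{2}$
$\left(347 + \left(\sqrt{1 + U{\left(6,1 \right)}} - -2\right) A{\left(-5,0 \right)}\right)^{2} = \left(347 + \left(\sqrt{1 + \left(-8 + 1\right)} - -2\right) 0^{2}\right)^{2} = \left(347 + \left(\sqrt{1 - 7} + 2\right) 0\right)^{2} = \left(347 + \left(\sqrt{-6} + 2\right) 0\right)^{2} = \left(347 + \left(i \sqrt{6} + 2\right) 0\right)^{2} = \left(347 + \left(2 + i \sqrt{6}\right) 0\right)^{2} = \left(347 + 0\right)^{2} = 347^{2} = 120409$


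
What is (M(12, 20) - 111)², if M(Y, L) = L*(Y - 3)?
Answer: 4761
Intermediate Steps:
M(Y, L) = L*(-3 + Y)
(M(12, 20) - 111)² = (20*(-3 + 12) - 111)² = (20*9 - 111)² = (180 - 111)² = 69² = 4761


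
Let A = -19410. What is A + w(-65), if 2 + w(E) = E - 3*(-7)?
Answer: -19456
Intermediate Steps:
w(E) = 19 + E (w(E) = -2 + (E - 3*(-7)) = -2 + (E + 21) = -2 + (21 + E) = 19 + E)
A + w(-65) = -19410 + (19 - 65) = -19410 - 46 = -19456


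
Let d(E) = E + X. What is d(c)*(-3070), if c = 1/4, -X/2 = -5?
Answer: -62935/2 ≈ -31468.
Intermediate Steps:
X = 10 (X = -2*(-5) = 10)
c = ¼ ≈ 0.25000
d(E) = 10 + E (d(E) = E + 10 = 10 + E)
d(c)*(-3070) = (10 + ¼)*(-3070) = (41/4)*(-3070) = -62935/2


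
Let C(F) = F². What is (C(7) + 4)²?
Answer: 2809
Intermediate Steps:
(C(7) + 4)² = (7² + 4)² = (49 + 4)² = 53² = 2809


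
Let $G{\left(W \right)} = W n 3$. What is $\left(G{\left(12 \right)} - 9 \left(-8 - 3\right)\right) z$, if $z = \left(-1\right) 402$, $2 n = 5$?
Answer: $-75978$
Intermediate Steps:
$n = \frac{5}{2}$ ($n = \frac{1}{2} \cdot 5 = \frac{5}{2} \approx 2.5$)
$z = -402$
$G{\left(W \right)} = \frac{15 W}{2}$ ($G{\left(W \right)} = W \frac{5}{2} \cdot 3 = \frac{5 W}{2} \cdot 3 = \frac{15 W}{2}$)
$\left(G{\left(12 \right)} - 9 \left(-8 - 3\right)\right) z = \left(\frac{15}{2} \cdot 12 - 9 \left(-8 - 3\right)\right) \left(-402\right) = \left(90 - -99\right) \left(-402\right) = \left(90 + 99\right) \left(-402\right) = 189 \left(-402\right) = -75978$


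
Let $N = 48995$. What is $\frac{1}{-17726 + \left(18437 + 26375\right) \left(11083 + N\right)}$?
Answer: $\frac{1}{2692197610} \approx 3.7144 \cdot 10^{-10}$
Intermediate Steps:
$\frac{1}{-17726 + \left(18437 + 26375\right) \left(11083 + N\right)} = \frac{1}{-17726 + \left(18437 + 26375\right) \left(11083 + 48995\right)} = \frac{1}{-17726 + 44812 \cdot 60078} = \frac{1}{-17726 + 2692215336} = \frac{1}{2692197610}$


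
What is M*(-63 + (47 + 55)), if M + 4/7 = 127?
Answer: 34515/7 ≈ 4930.7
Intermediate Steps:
M = 885/7 (M = -4/7 + 127 = 885/7 ≈ 126.43)
M*(-63 + (47 + 55)) = 885*(-63 + (47 + 55))/7 = 885*(-63 + 102)/7 = (885/7)*39 = 34515/7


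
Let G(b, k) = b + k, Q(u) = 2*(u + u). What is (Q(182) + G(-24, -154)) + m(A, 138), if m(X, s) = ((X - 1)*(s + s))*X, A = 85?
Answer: 1971190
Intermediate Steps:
Q(u) = 4*u (Q(u) = 2*(2*u) = 4*u)
m(X, s) = 2*X*s*(-1 + X) (m(X, s) = ((-1 + X)*(2*s))*X = (2*s*(-1 + X))*X = 2*X*s*(-1 + X))
(Q(182) + G(-24, -154)) + m(A, 138) = (4*182 + (-24 - 154)) + 2*85*138*(-1 + 85) = (728 - 178) + 2*85*138*84 = 550 + 1970640 = 1971190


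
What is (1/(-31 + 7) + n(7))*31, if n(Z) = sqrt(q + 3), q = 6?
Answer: 2201/24 ≈ 91.708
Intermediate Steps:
n(Z) = 3 (n(Z) = sqrt(6 + 3) = sqrt(9) = 3)
(1/(-31 + 7) + n(7))*31 = (1/(-31 + 7) + 3)*31 = (1/(-24) + 3)*31 = (-1/24 + 3)*31 = (71/24)*31 = 2201/24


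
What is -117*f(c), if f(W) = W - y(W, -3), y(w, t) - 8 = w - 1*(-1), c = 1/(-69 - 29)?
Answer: 1053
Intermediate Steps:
c = -1/98 (c = 1/(-98) = -1/98 ≈ -0.010204)
y(w, t) = 9 + w (y(w, t) = 8 + (w - 1*(-1)) = 8 + (w + 1) = 8 + (1 + w) = 9 + w)
f(W) = -9 (f(W) = W - (9 + W) = W + (-9 - W) = -9)
-117*f(c) = -117*(-9) = 1053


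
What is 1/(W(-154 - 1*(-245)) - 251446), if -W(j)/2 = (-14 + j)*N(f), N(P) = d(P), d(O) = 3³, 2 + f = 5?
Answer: -1/255604 ≈ -3.9123e-6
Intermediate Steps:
f = 3 (f = -2 + 5 = 3)
d(O) = 27
N(P) = 27
W(j) = 756 - 54*j (W(j) = -2*(-14 + j)*27 = -2*(-378 + 27*j) = 756 - 54*j)
1/(W(-154 - 1*(-245)) - 251446) = 1/((756 - 54*(-154 - 1*(-245))) - 251446) = 1/((756 - 54*(-154 + 245)) - 251446) = 1/((756 - 54*91) - 251446) = 1/((756 - 4914) - 251446) = 1/(-4158 - 251446) = 1/(-255604) = -1/255604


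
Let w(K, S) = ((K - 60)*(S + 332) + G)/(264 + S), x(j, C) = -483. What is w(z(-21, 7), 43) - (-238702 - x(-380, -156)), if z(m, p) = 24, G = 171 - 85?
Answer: 73119819/307 ≈ 2.3818e+5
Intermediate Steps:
G = 86
w(K, S) = (86 + (-60 + K)*(332 + S))/(264 + S) (w(K, S) = ((K - 60)*(S + 332) + 86)/(264 + S) = ((-60 + K)*(332 + S) + 86)/(264 + S) = (86 + (-60 + K)*(332 + S))/(264 + S))
w(z(-21, 7), 43) - (-238702 - x(-380, -156)) = (-19834 - 60*43 + 332*24 + 24*43)/(264 + 43) - (-238702 - 1*(-483)) = (-19834 - 2580 + 7968 + 1032)/307 - (-238702 + 483) = (1/307)*(-13414) - 1*(-238219) = -13414/307 + 238219 = 73119819/307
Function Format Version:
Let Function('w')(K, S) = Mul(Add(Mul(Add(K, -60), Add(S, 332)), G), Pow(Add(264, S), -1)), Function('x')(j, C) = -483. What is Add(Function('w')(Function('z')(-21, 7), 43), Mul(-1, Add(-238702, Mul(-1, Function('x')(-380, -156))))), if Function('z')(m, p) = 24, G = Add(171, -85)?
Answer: Rational(73119819, 307) ≈ 2.3818e+5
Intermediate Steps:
G = 86
Function('w')(K, S) = Mul(Pow(Add(264, S), -1), Add(86, Mul(Add(-60, K), Add(332, S)))) (Function('w')(K, S) = Mul(Add(Mul(Add(K, -60), Add(S, 332)), 86), Pow(Add(264, S), -1)) = Mul(Add(Mul(Add(-60, K), Add(332, S)), 86), Pow(Add(264, S), -1)) = Mul(Add(86, Mul(Add(-60, K), Add(332, S))), Pow(Add(264, S), -1)) = Mul(Pow(Add(264, S), -1), Add(86, Mul(Add(-60, K), Add(332, S)))))
Add(Function('w')(Function('z')(-21, 7), 43), Mul(-1, Add(-238702, Mul(-1, Function('x')(-380, -156))))) = Add(Mul(Pow(Add(264, 43), -1), Add(-19834, Mul(-60, 43), Mul(332, 24), Mul(24, 43))), Mul(-1, Add(-238702, Mul(-1, -483)))) = Add(Mul(Pow(307, -1), Add(-19834, -2580, 7968, 1032)), Mul(-1, Add(-238702, 483))) = Add(Mul(Rational(1, 307), -13414), Mul(-1, -238219)) = Add(Rational(-13414, 307), 238219) = Rational(73119819, 307)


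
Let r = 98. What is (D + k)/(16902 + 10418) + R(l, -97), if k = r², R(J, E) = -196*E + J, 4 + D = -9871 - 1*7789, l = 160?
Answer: 26188549/1366 ≈ 19172.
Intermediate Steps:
D = -17664 (D = -4 + (-9871 - 1*7789) = -4 + (-9871 - 7789) = -4 - 17660 = -17664)
R(J, E) = J - 196*E
k = 9604 (k = 98² = 9604)
(D + k)/(16902 + 10418) + R(l, -97) = (-17664 + 9604)/(16902 + 10418) + (160 - 196*(-97)) = -8060/27320 + (160 + 19012) = -8060*1/27320 + 19172 = -403/1366 + 19172 = 26188549/1366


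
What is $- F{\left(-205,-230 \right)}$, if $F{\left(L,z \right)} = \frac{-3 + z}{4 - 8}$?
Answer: $- \frac{233}{4} \approx -58.25$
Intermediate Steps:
$F{\left(L,z \right)} = \frac{3}{4} - \frac{z}{4}$ ($F{\left(L,z \right)} = \frac{-3 + z}{-4} = - \frac{-3 + z}{4} = \frac{3}{4} - \frac{z}{4}$)
$- F{\left(-205,-230 \right)} = - (\frac{3}{4} - - \frac{115}{2}) = - (\frac{3}{4} + \frac{115}{2}) = \left(-1\right) \frac{233}{4} = - \frac{233}{4}$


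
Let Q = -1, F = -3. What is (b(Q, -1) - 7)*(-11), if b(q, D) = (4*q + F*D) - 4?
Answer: 132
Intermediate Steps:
b(q, D) = -4 - 3*D + 4*q (b(q, D) = (4*q - 3*D) - 4 = (-3*D + 4*q) - 4 = -4 - 3*D + 4*q)
(b(Q, -1) - 7)*(-11) = ((-4 - 3*(-1) + 4*(-1)) - 7)*(-11) = ((-4 + 3 - 4) - 7)*(-11) = (-5 - 7)*(-11) = -12*(-11) = 132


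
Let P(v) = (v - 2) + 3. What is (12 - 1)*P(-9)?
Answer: -88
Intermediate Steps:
P(v) = 1 + v (P(v) = (-2 + v) + 3 = 1 + v)
(12 - 1)*P(-9) = (12 - 1)*(1 - 9) = 11*(-8) = -88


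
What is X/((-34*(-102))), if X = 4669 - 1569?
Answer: 775/867 ≈ 0.89389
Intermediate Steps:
X = 3100
X/((-34*(-102))) = 3100/((-34*(-102))) = 3100/3468 = 3100*(1/3468) = 775/867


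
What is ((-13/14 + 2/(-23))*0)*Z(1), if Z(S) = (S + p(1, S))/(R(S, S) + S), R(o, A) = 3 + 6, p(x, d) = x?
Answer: 0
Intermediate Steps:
R(o, A) = 9
Z(S) = (1 + S)/(9 + S) (Z(S) = (S + 1)/(9 + S) = (1 + S)/(9 + S))
((-13/14 + 2/(-23))*0)*Z(1) = ((-13/14 + 2/(-23))*0)*((1 + 1)/(9 + 1)) = ((-13*1/14 + 2*(-1/23))*0)*(2/10) = ((-13/14 - 2/23)*0)*((⅒)*2) = -327/322*0*(⅕) = 0*(⅕) = 0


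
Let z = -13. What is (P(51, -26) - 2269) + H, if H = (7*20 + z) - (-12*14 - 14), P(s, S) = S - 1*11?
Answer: -1997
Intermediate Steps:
P(s, S) = -11 + S (P(s, S) = S - 11 = -11 + S)
H = 309 (H = (7*20 - 13) - (-12*14 - 14) = (140 - 13) - (-168 - 14) = 127 - 1*(-182) = 127 + 182 = 309)
(P(51, -26) - 2269) + H = ((-11 - 26) - 2269) + 309 = (-37 - 2269) + 309 = -2306 + 309 = -1997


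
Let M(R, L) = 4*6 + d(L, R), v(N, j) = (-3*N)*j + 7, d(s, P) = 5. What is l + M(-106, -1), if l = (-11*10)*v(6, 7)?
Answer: 13119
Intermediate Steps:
v(N, j) = 7 - 3*N*j (v(N, j) = -3*N*j + 7 = 7 - 3*N*j)
M(R, L) = 29 (M(R, L) = 4*6 + 5 = 24 + 5 = 29)
l = 13090 (l = (-11*10)*(7 - 3*6*7) = -110*(7 - 126) = -110*(-119) = 13090)
l + M(-106, -1) = 13090 + 29 = 13119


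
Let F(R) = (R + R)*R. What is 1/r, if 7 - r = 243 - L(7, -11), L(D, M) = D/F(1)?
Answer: -2/465 ≈ -0.0043011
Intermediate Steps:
F(R) = 2*R² (F(R) = (2*R)*R = 2*R²)
L(D, M) = D/2 (L(D, M) = D/((2*1²)) = D/((2*1)) = D/2)
r = -465/2 (r = 7 - (243 - 7/2) = 7 - 1*479/2 = 7 - 479/2 = -465/2 ≈ -232.50)
1/r = 1/(-465/2) = -2/465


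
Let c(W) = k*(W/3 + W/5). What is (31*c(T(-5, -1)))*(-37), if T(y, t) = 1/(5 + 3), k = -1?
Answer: 1147/15 ≈ 76.467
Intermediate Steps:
T(y, t) = ⅛ (T(y, t) = 1/8 = ⅛)
c(W) = -8*W/15 (c(W) = -(W/3 + W/5) = -8*W/15)
(31*c(T(-5, -1)))*(-37) = (31*(-8/15*⅛))*(-37) = (31*(-1/15))*(-37) = -31/15*(-37) = 1147/15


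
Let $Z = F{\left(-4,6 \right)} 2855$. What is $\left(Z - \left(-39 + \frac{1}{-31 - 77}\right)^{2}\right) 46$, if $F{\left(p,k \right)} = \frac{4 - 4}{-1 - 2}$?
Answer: $- \frac{408235487}{5832} \approx -69999.0$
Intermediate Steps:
$F{\left(p,k \right)} = 0$ ($F{\left(p,k \right)} = \frac{0}{-3} = 0 \left(- \frac{1}{3}\right) = 0$)
$Z = 0$ ($Z = 0 \cdot 2855 = 0$)
$\left(Z - \left(-39 + \frac{1}{-31 - 77}\right)^{2}\right) 46 = \left(0 - \left(-39 + \frac{1}{-31 - 77}\right)^{2}\right) 46 = \left(0 - \left(-39 + \frac{1}{-108}\right)^{2}\right) 46 = \left(0 - \left(-39 - \frac{1}{108}\right)^{2}\right) 46 = \left(0 - \left(- \frac{4213}{108}\right)^{2}\right) 46 = \left(0 - \frac{17749369}{11664}\right) 46 = \left(- \frac{17749369}{11664}\right) 46 = - \frac{408235487}{5832}$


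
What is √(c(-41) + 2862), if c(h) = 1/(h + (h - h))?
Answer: √4810981/41 ≈ 53.497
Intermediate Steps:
c(h) = 1/h (c(h) = 1/(h + 0) = 1/h)
√(c(-41) + 2862) = √(1/(-41) + 2862) = √(-1/41 + 2862) = √(117341/41) = √4810981/41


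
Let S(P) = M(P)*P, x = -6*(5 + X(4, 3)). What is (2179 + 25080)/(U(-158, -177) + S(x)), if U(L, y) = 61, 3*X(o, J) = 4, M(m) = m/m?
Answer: 27259/23 ≈ 1185.2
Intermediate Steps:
M(m) = 1
X(o, J) = 4/3 (X(o, J) = (1/3)*4 = 4/3)
x = -38 (x = -6*(5 + 4/3) = -6*19/3 = -38)
S(P) = P (S(P) = 1*P = P)
(2179 + 25080)/(U(-158, -177) + S(x)) = (2179 + 25080)/(61 - 38) = 27259/23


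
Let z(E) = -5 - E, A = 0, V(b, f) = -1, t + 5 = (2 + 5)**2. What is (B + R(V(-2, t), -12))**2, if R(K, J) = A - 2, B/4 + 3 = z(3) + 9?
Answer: 100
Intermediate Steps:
t = 44 (t = -5 + (2 + 5)**2 = -5 + 7**2 = -5 + 49 = 44)
B = -8 (B = -12 + 4*((-5 - 1*3) + 9) = -12 + 4*((-5 - 3) + 9) = -12 + 4*(-8 + 9) = -12 + 4*1 = -12 + 4 = -8)
R(K, J) = -2 (R(K, J) = 0 - 2 = -2)
(B + R(V(-2, t), -12))**2 = (-8 - 2)**2 = (-10)**2 = 100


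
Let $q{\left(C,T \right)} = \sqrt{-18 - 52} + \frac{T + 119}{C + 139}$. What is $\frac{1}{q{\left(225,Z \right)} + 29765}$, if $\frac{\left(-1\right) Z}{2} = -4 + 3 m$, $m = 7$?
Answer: $\frac{788754876}{23477474926349} - \frac{132496 i \sqrt{70}}{117387374631745} \approx 3.3596 \cdot 10^{-5} - 9.4434 \cdot 10^{-9} i$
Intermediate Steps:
$Z = -34$ ($Z = - 2 \left(-4 + 3 \cdot 7\right) = - 2 \left(-4 + 21\right) = \left(-2\right) 17 = -34$)
$q{\left(C,T \right)} = i \sqrt{70} + \frac{119 + T}{139 + C}$ ($q{\left(C,T \right)} = \sqrt{-70} + \frac{119 + T}{139 + C} = i \sqrt{70} + \frac{119 + T}{139 + C}$)
$\frac{1}{q{\left(225,Z \right)} + 29765} = \frac{1}{\frac{119 - 34 + 139 i \sqrt{70} + i 225 \sqrt{70}}{139 + 225} + 29765} = \frac{1}{\frac{119 - 34 + 139 i \sqrt{70} + 225 i \sqrt{70}}{364} + 29765} = \frac{1}{\frac{85 + 364 i \sqrt{70}}{364} + 29765} = \frac{1}{\left(\frac{85}{364} + i \sqrt{70}\right) + 29765} = \frac{1}{\frac{10834545}{364} + i \sqrt{70}}$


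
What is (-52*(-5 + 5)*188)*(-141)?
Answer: 0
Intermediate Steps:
(-52*(-5 + 5)*188)*(-141) = (-52*0*188)*(-141) = (0*188)*(-141) = 0*(-141) = 0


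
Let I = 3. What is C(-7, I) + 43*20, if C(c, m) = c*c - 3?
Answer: 906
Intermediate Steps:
C(c, m) = -3 + c² (C(c, m) = c² - 3 = -3 + c²)
C(-7, I) + 43*20 = (-3 + (-7)²) + 43*20 = (-3 + 49) + 860 = 46 + 860 = 906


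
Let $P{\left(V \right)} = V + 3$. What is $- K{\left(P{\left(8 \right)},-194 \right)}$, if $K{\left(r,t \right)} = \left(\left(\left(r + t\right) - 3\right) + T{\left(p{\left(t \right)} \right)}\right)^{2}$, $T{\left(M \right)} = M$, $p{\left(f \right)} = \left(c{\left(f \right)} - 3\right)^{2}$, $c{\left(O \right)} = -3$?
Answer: $-22500$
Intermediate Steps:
$P{\left(V \right)} = 3 + V$
$p{\left(f \right)} = 36$ ($p{\left(f \right)} = \left(-3 - 3\right)^{2} = \left(-6\right)^{2} = 36$)
$K{\left(r,t \right)} = \left(33 + r + t\right)^{2}$ ($K{\left(r,t \right)} = \left(\left(\left(r + t\right) - 3\right) + 36\right)^{2} = \left(\left(-3 + r + t\right) + 36\right)^{2} = \left(33 + r + t\right)^{2}$)
$- K{\left(P{\left(8 \right)},-194 \right)} = - \left(33 + \left(3 + 8\right) - 194\right)^{2} = - \left(33 + 11 - 194\right)^{2} = - \left(-150\right)^{2} = \left(-1\right) 22500 = -22500$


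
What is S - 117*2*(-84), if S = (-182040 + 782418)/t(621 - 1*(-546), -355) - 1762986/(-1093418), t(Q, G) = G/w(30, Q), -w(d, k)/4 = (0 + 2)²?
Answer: 9066895622967/194081695 ≈ 46717.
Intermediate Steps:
w(d, k) = -16 (w(d, k) = -4*(0 + 2)² = -4*2² = -4*4 = -16)
t(Q, G) = -G/16 (t(Q, G) = G/(-16) = G*(-1/16) = -G/16)
S = 5252025826047/194081695 (S = (-182040 + 782418)/((-1/16*(-355))) - 1762986/(-1093418) = 600378/(355/16) - 1762986*(-1/1093418) = 600378*(16/355) + 881493/546709 = 9606048/355 + 881493/546709 = 5252025826047/194081695 ≈ 27061.)
S - 117*2*(-84) = 5252025826047/194081695 - 117*2*(-84) = 5252025826047/194081695 - 234*(-84) = 5252025826047/194081695 + 19656 = 9066895622967/194081695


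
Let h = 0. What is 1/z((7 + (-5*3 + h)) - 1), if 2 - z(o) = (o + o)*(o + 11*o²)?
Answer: 1/15878 ≈ 6.2980e-5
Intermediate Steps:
z(o) = 2 - 2*o*(o + 11*o²) (z(o) = 2 - (o + o)*(o + 11*o²) = 2 - 2*o*(o + 11*o²))
1/z((7 + (-5*3 + h)) - 1) = 1/(2 - 22*((7 + (-5*3 + 0)) - 1)³ - 2*((7 + (-5*3 + 0)) - 1)²) = 1/(2 - 22*((7 + (-15 + 0)) - 1)³ - 2*((7 + (-15 + 0)) - 1)²) = 1/(2 - 22*((7 - 15) - 1)³ - 2*((7 - 15) - 1)²) = 1/(2 - 22*(-8 - 1)³ - 2*(-8 - 1)²) = 1/(2 - 22*(-9)³ - 2*(-9)²) = 1/(2 - 22*(-729) - 2*81) = 1/(2 + 16038 - 162) = 1/15878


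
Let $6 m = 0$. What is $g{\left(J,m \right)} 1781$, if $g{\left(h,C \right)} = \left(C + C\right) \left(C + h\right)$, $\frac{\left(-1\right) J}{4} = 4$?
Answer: $0$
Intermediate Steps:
$m = 0$ ($m = \frac{1}{6} \cdot 0 = 0$)
$J = -16$ ($J = \left(-4\right) 4 = -16$)
$g{\left(h,C \right)} = 2 C \left(C + h\right)$
$g{\left(J,m \right)} 1781 = 2 \cdot 0 \left(0 - 16\right) 1781 = 2 \cdot 0 \left(-16\right) 1781 = 0 \cdot 1781 = 0$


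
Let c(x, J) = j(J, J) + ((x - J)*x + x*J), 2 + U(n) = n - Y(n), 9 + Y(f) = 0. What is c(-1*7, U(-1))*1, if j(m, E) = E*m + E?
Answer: 91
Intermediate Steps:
j(m, E) = E + E*m
Y(f) = -9 (Y(f) = -9 + 0 = -9)
U(n) = 7 + n (U(n) = -2 + (n - 1*(-9)) = -2 + (n + 9) = -2 + (9 + n) = 7 + n)
c(x, J) = J*x + J*(1 + J) + x*(x - J) (c(x, J) = J*(1 + J) + ((x - J)*x + x*J) = J*(1 + J) + (x*(x - J) + J*x) = J*(1 + J) + (J*x + x*(x - J)) = J*x + J*(1 + J) + x*(x - J))
c(-1*7, U(-1))*1 = ((-1*7)² + (7 - 1)*(1 + (7 - 1)))*1 = ((-7)² + 6*(1 + 6))*1 = (49 + 6*7)*1 = (49 + 42)*1 = 91*1 = 91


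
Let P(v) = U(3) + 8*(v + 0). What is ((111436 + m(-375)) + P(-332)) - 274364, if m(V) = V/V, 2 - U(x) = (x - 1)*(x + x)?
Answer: -165593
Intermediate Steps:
U(x) = 2 - 2*x*(-1 + x) (U(x) = 2 - (x - 1)*(x + x) = 2 - (-1 + x)*2*x = 2 - 2*x*(-1 + x))
m(V) = 1
P(v) = -10 + 8*v (P(v) = (2 - 2*3² + 2*3) + 8*(v + 0) = (2 - 2*9 + 6) + 8*v = (2 - 18 + 6) + 8*v = -10 + 8*v)
((111436 + m(-375)) + P(-332)) - 274364 = ((111436 + 1) + (-10 + 8*(-332))) - 274364 = (111437 + (-10 - 2656)) - 274364 = (111437 - 2666) - 274364 = 108771 - 274364 = -165593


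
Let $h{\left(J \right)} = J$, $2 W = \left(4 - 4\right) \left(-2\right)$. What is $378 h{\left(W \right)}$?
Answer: $0$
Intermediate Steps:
$W = 0$ ($W = \frac{\left(4 - 4\right) \left(-2\right)}{2} = \frac{0 \left(-2\right)}{2} = \frac{1}{2} \cdot 0 = 0$)
$378 h{\left(W \right)} = 378 \cdot 0 = 0$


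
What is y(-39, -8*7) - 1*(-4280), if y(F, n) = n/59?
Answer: 252464/59 ≈ 4279.0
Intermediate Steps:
y(F, n) = n/59 (y(F, n) = n*(1/59) = n/59)
y(-39, -8*7) - 1*(-4280) = (-8*7)/59 - 1*(-4280) = (1/59)*(-56) + 4280 = -56/59 + 4280 = 252464/59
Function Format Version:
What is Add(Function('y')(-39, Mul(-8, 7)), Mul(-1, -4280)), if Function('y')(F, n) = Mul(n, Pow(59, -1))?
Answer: Rational(252464, 59) ≈ 4279.0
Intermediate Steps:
Function('y')(F, n) = Mul(Rational(1, 59), n) (Function('y')(F, n) = Mul(n, Rational(1, 59)) = Mul(Rational(1, 59), n))
Add(Function('y')(-39, Mul(-8, 7)), Mul(-1, -4280)) = Add(Mul(Rational(1, 59), Mul(-8, 7)), Mul(-1, -4280)) = Add(Mul(Rational(1, 59), -56), 4280) = Add(Rational(-56, 59), 4280) = Rational(252464, 59)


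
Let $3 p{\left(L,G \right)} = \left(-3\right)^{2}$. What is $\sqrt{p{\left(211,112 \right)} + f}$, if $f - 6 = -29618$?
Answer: $i \sqrt{29609} \approx 172.07 i$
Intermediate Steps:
$f = -29612$ ($f = 6 - 29618 = -29612$)
$p{\left(L,G \right)} = 3$ ($p{\left(L,G \right)} = \frac{\left(-3\right)^{2}}{3} = \frac{1}{3} \cdot 9 = 3$)
$\sqrt{p{\left(211,112 \right)} + f} = \sqrt{3 - 29612} = \sqrt{-29609} = i \sqrt{29609}$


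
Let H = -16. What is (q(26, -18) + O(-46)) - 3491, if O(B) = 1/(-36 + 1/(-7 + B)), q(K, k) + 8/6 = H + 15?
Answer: -20006479/5727 ≈ -3493.4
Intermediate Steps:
q(K, k) = -7/3 (q(K, k) = -4/3 + (-16 + 15) = -4/3 - 1 = -7/3)
(q(26, -18) + O(-46)) - 3491 = (-7/3 + (7 - 1*(-46))/(-253 + 36*(-46))) - 3491 = (-7/3 + (7 + 46)/(-253 - 1656)) - 3491 = (-7/3 + 53/(-1909)) - 3491 = (-7/3 - 1/1909*53) - 3491 = (-7/3 - 53/1909) - 3491 = -13522/5727 - 3491 = -20006479/5727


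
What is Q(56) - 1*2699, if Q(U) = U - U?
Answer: -2699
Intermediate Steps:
Q(U) = 0
Q(56) - 1*2699 = 0 - 1*2699 = 0 - 2699 = -2699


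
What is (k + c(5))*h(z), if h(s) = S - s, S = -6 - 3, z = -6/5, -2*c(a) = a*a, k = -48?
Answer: 4719/10 ≈ 471.90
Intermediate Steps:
c(a) = -a²/2 (c(a) = -a*a/2 = -a²/2)
z = -6/5 (z = -6*⅕ = -6/5 ≈ -1.2000)
S = -9
h(s) = -9 - s
(k + c(5))*h(z) = (-48 - ½*5²)*(-9 - 1*(-6/5)) = (-48 - ½*25)*(-9 + 6/5) = (-48 - 25/2)*(-39/5) = -121/2*(-39/5) = 4719/10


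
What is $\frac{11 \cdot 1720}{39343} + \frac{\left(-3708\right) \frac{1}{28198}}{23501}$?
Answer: $\frac{6268891191158}{13035933186457} \approx 0.48089$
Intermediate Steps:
$\frac{11 \cdot 1720}{39343} + \frac{\left(-3708\right) \frac{1}{28198}}{23501} = 18920 \cdot \frac{1}{39343} + \left(-3708\right) \frac{1}{28198} \cdot \frac{1}{23501} = \frac{18920}{39343} - \frac{1854}{331340599} = \frac{6268891191158}{13035933186457}$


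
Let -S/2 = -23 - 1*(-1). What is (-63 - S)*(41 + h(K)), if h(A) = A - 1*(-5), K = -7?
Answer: -4173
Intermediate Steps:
S = 44 (S = -2*(-23 - 1*(-1)) = -2*(-23 + 1) = -2*(-22) = 44)
h(A) = 5 + A (h(A) = A + 5 = 5 + A)
(-63 - S)*(41 + h(K)) = (-63 - 1*44)*(41 + (5 - 7)) = (-63 - 44)*(41 - 2) = -107*39 = -4173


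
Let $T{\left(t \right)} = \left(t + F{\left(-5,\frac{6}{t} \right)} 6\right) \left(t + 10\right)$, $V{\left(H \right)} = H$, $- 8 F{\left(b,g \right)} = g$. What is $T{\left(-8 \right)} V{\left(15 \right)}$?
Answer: $- \frac{1785}{8} \approx -223.13$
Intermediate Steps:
$F{\left(b,g \right)} = - \frac{g}{8}$
$T{\left(t \right)} = \left(10 + t\right) \left(t - \frac{9}{2 t}\right)$ ($T{\left(t \right)} = \left(t + - \frac{6 \frac{1}{t}}{8} \cdot 6\right) \left(t + 10\right) = \left(t + - \frac{3}{4 t} 6\right) \left(10 + t\right) = \left(t - \frac{9}{2 t}\right) \left(10 + t\right) = \left(10 + t\right) \left(t - \frac{9}{2 t}\right)$)
$T{\left(-8 \right)} V{\left(15 \right)} = \left(- \frac{9}{2} + \left(-8\right)^{2} - \frac{45}{-8} + 10 \left(-8\right)\right) 15 = \left(- \frac{9}{2} + 64 - - \frac{45}{8} - 80\right) 15 = \left(- \frac{9}{2} + 64 + \frac{45}{8} - 80\right) 15 = \left(- \frac{119}{8}\right) 15 = - \frac{1785}{8}$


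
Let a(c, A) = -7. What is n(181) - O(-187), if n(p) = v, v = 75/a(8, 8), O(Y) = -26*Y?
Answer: -34109/7 ≈ -4872.7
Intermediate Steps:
v = -75/7 (v = 75/(-7) = 75*(-1/7) = -75/7 ≈ -10.714)
n(p) = -75/7
n(181) - O(-187) = -75/7 - (-26)*(-187) = -75/7 - 1*4862 = -75/7 - 4862 = -34109/7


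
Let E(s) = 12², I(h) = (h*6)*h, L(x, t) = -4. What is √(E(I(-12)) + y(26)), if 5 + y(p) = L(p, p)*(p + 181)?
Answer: I*√689 ≈ 26.249*I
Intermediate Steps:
I(h) = 6*h² (I(h) = (6*h)*h = 6*h²)
E(s) = 144
y(p) = -729 - 4*p (y(p) = -5 - 4*(p + 181) = -5 - 4*(181 + p) = -5 + (-724 - 4*p) = -729 - 4*p)
√(E(I(-12)) + y(26)) = √(144 + (-729 - 4*26)) = √(144 + (-729 - 104)) = √(144 - 833) = √(-689) = I*√689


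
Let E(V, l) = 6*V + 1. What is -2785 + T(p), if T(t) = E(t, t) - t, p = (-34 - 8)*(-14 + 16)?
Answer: -3204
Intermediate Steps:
E(V, l) = 1 + 6*V
p = -84 (p = -42*2 = -84)
T(t) = 1 + 5*t (T(t) = (1 + 6*t) - t = 1 + 5*t)
-2785 + T(p) = -2785 + (1 + 5*(-84)) = -2785 + (1 - 420) = -2785 - 419 = -3204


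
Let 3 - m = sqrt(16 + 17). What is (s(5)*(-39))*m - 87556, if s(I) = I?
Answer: -88141 + 195*sqrt(33) ≈ -87021.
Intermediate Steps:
m = 3 - sqrt(33) (m = 3 - sqrt(16 + 17) = 3 - sqrt(33) ≈ -2.7446)
(s(5)*(-39))*m - 87556 = (5*(-39))*(3 - sqrt(33)) - 87556 = -195*(3 - sqrt(33)) - 87556 = (-585 + 195*sqrt(33)) - 87556 = -88141 + 195*sqrt(33)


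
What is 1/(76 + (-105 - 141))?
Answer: -1/170 ≈ -0.0058824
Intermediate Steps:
1/(76 + (-105 - 141)) = 1/(76 - 246) = 1/(-170) = -1/170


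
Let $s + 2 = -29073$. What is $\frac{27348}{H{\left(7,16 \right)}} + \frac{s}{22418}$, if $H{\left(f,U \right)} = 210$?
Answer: $\frac{101163619}{784630} \approx 128.93$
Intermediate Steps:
$s = -29075$ ($s = -2 - 29073 = -29075$)
$\frac{27348}{H{\left(7,16 \right)}} + \frac{s}{22418} = \frac{27348}{210} - \frac{29075}{22418} = 27348 \cdot \frac{1}{210} - \frac{29075}{22418} = \frac{4558}{35} - \frac{29075}{22418} = \frac{101163619}{784630}$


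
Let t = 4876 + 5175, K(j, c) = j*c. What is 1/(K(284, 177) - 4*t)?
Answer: 1/10064 ≈ 9.9364e-5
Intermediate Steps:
K(j, c) = c*j
t = 10051
1/(K(284, 177) - 4*t) = 1/(177*284 - 4*10051) = 1/(50268 - 40204) = 1/10064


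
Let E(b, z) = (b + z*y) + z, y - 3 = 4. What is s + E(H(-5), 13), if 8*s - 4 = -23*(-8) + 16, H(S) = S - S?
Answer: 259/2 ≈ 129.50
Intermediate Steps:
y = 7 (y = 3 + 4 = 7)
H(S) = 0
E(b, z) = b + 8*z (E(b, z) = (b + z*7) + z = (b + 7*z) + z = b + 8*z)
s = 51/2 (s = ½ + (-23*(-8) + 16)/8 = ½ + (184 + 16)/8 = ½ + (⅛)*200 = ½ + 25 = 51/2 ≈ 25.500)
s + E(H(-5), 13) = 51/2 + (0 + 8*13) = 51/2 + (0 + 104) = 51/2 + 104 = 259/2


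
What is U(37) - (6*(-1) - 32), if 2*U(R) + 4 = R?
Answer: 109/2 ≈ 54.500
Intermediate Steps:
U(R) = -2 + R/2
U(37) - (6*(-1) - 32) = (-2 + (1/2)*37) - (6*(-1) - 32) = (-2 + 37/2) - (-6 - 32) = 33/2 - 1*(-38) = 33/2 + 38 = 109/2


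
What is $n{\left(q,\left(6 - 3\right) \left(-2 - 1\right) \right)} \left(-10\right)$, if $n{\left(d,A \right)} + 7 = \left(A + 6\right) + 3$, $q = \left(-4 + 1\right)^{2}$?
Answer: $70$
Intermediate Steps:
$q = 9$ ($q = \left(-3\right)^{2} = 9$)
$n{\left(d,A \right)} = 2 + A$ ($n{\left(d,A \right)} = -7 + \left(\left(A + 6\right) + 3\right) = -7 + \left(\left(6 + A\right) + 3\right) = -7 + \left(9 + A\right) = 2 + A$)
$n{\left(q,\left(6 - 3\right) \left(-2 - 1\right) \right)} \left(-10\right) = \left(2 + \left(6 - 3\right) \left(-2 - 1\right)\right) \left(-10\right) = \left(2 + 3 \left(-3\right)\right) \left(-10\right) = \left(2 - 9\right) \left(-10\right) = \left(-7\right) \left(-10\right) = 70$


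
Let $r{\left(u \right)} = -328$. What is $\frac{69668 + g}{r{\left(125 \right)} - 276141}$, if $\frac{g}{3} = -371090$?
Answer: $\frac{1043602}{276469} \approx 3.7748$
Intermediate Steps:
$g = -1113270$ ($g = 3 \left(-371090\right) = -1113270$)
$\frac{69668 + g}{r{\left(125 \right)} - 276141} = \frac{69668 - 1113270}{-328 - 276141} = - \frac{1043602}{-276469} = \left(-1043602\right) \left(- \frac{1}{276469}\right) = \frac{1043602}{276469}$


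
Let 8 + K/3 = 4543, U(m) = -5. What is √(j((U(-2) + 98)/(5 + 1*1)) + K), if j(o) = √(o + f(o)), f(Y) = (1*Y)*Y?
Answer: √(54420 + 2*√1023)/2 ≈ 116.71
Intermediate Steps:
f(Y) = Y² (f(Y) = Y*Y = Y²)
j(o) = √(o + o²)
K = 13605 (K = -24 + 3*4543 = -24 + 13629 = 13605)
√(j((U(-2) + 98)/(5 + 1*1)) + K) = √(√(((-5 + 98)/(5 + 1*1))*(1 + (-5 + 98)/(5 + 1*1))) + 13605) = √(√((93/(5 + 1))*(1 + 93/(5 + 1))) + 13605) = √(√((93/6)*(1 + 93/6)) + 13605) = √(√((93*(⅙))*(1 + 93*(⅙))) + 13605) = √(√(31*(1 + 31/2)/2) + 13605) = √(√((31/2)*(33/2)) + 13605) = √(√(1023/4) + 13605) = √(√1023/2 + 13605) = √(13605 + √1023/2)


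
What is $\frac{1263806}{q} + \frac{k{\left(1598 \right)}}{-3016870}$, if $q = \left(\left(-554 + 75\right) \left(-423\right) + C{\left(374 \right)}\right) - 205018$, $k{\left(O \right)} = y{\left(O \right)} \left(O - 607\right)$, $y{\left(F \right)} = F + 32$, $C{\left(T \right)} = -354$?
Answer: $- \frac{13162719453}{28660265} \approx -459.27$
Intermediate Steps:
$y{\left(F \right)} = 32 + F$
$k{\left(O \right)} = \left(-607 + O\right) \left(32 + O\right)$ ($k{\left(O \right)} = \left(32 + O\right) \left(O - 607\right) = \left(32 + O\right) \left(-607 + O\right) = \left(-607 + O\right) \left(32 + O\right)$)
$q = -2755$ ($q = \left(\left(-554 + 75\right) \left(-423\right) - 354\right) - 205018 = \left(\left(-479\right) \left(-423\right) - 354\right) - 205018 = \left(202617 - 354\right) - 205018 = 202263 - 205018 = -2755$)
$\frac{1263806}{q} + \frac{k{\left(1598 \right)}}{-3016870} = \frac{1263806}{-2755} + \frac{\left(-607 + 1598\right) \left(32 + 1598\right)}{-3016870} = 1263806 \left(- \frac{1}{2755}\right) + 991 \cdot 1630 \left(- \frac{1}{3016870}\right) = - \frac{1263806}{2755} + 1615330 \left(- \frac{1}{3016870}\right) = - \frac{1263806}{2755} - \frac{161533}{301687} = - \frac{13162719453}{28660265}$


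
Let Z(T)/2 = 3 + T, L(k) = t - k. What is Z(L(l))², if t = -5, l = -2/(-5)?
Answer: 576/25 ≈ 23.040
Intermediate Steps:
l = ⅖ (l = -2*(-⅕) = ⅖ ≈ 0.40000)
L(k) = -5 - k
Z(T) = 6 + 2*T (Z(T) = 2*(3 + T) = 6 + 2*T)
Z(L(l))² = (6 + 2*(-5 - 1*⅖))² = (6 + 2*(-5 - ⅖))² = (6 + 2*(-27/5))² = (6 - 54/5)² = (-24/5)² = 576/25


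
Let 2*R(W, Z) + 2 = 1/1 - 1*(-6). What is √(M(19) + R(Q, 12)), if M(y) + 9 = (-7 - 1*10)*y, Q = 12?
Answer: I*√1318/2 ≈ 18.152*I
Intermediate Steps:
R(W, Z) = 5/2 (R(W, Z) = -1 + (1/1 - 1*(-6))/2 = -1 + (1 + 6)/2 = -1 + (½)*7 = -1 + 7/2 = 5/2)
M(y) = -9 - 17*y (M(y) = -9 + (-7 - 1*10)*y = -9 + (-7 - 10)*y = -9 - 17*y)
√(M(19) + R(Q, 12)) = √((-9 - 17*19) + 5/2) = √((-9 - 323) + 5/2) = √(-332 + 5/2) = √(-659/2) = I*√1318/2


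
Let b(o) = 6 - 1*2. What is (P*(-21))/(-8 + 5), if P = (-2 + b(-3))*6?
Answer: 84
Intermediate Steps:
b(o) = 4 (b(o) = 6 - 2 = 4)
P = 12 (P = (-2 + 4)*6 = 2*6 = 12)
(P*(-21))/(-8 + 5) = (12*(-21))/(-8 + 5) = -252/(-3) = -252*(-1/3) = 84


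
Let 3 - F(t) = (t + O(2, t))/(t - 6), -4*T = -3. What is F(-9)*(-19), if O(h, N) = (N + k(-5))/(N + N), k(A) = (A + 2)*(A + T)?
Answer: -16321/360 ≈ -45.336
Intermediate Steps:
T = ¾ (T = -¼*(-3) = ¾ ≈ 0.75000)
k(A) = (2 + A)*(¾ + A) (k(A) = (A + 2)*(A + ¾) = (2 + A)*(¾ + A))
O(h, N) = (51/4 + N)/(2*N) (O(h, N) = (N + (3/2 + (-5)² + (11/4)*(-5)))/(N + N) = (N + (3/2 + 25 - 55/4))/((2*N)) = (N + 51/4)*(1/(2*N)) = (51/4 + N)*(1/(2*N)) = (51/4 + N)/(2*N))
F(t) = 3 - (t + (51 + 4*t)/(8*t))/(-6 + t) (F(t) = 3 - (t + (51 + 4*t)/(8*t))/(t - 6) = 3 - (t + (51 + 4*t)/(8*t))/(-6 + t))
F(-9)*(-19) = ((⅛)*(-51 - 148*(-9) + 16*(-9)²)/(-9*(-6 - 9)))*(-19) = ((⅛)*(-⅑)*(-51 + 1332 + 16*81)/(-15))*(-19) = ((⅛)*(-⅑)*(-1/15)*(-51 + 1332 + 1296))*(-19) = ((⅛)*(-⅑)*(-1/15)*2577)*(-19) = (859/360)*(-19) = -16321/360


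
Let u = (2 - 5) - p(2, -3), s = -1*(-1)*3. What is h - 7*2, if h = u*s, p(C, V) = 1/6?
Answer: -47/2 ≈ -23.500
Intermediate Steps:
p(C, V) = 1/6
s = 3 (s = 1*3 = 3)
u = -19/6 (u = (2 - 5) - 1*1/6 = -3 - 1/6 = -19/6 ≈ -3.1667)
h = -19/2 (h = -19/6*3 = -19/2 ≈ -9.5000)
h - 7*2 = -19/2 - 7*2 = -19/2 - 14 = -47/2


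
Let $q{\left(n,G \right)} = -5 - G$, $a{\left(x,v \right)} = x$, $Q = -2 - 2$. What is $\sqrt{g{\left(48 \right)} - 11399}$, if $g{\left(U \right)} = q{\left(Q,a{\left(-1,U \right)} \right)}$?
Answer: $3 i \sqrt{1267} \approx 106.78 i$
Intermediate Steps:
$Q = -4$
$g{\left(U \right)} = -4$ ($g{\left(U \right)} = -5 - -1 = -5 + 1 = -4$)
$\sqrt{g{\left(48 \right)} - 11399} = \sqrt{-4 - 11399} = \sqrt{-11403} = 3 i \sqrt{1267}$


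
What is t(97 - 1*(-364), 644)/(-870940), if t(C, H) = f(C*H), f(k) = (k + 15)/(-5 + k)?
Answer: -296899/258563796260 ≈ -1.1483e-6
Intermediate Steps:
f(k) = (15 + k)/(-5 + k)
t(C, H) = (15 + C*H)/(-5 + C*H)
t(97 - 1*(-364), 644)/(-870940) = ((15 + (97 - 1*(-364))*644)/(-5 + (97 - 1*(-364))*644))/(-870940) = ((15 + (97 + 364)*644)/(-5 + (97 + 364)*644))*(-1/870940) = ((15 + 461*644)/(-5 + 461*644))*(-1/870940) = ((15 + 296884)/(-5 + 296884))*(-1/870940) = (296899/296879)*(-1/870940) = -296899/258563796260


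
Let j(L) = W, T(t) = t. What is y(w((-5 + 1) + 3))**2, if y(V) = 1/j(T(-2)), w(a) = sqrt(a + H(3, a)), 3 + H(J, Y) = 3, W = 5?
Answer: 1/25 ≈ 0.040000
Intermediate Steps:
H(J, Y) = 0 (H(J, Y) = -3 + 3 = 0)
j(L) = 5
w(a) = sqrt(a) (w(a) = sqrt(a + 0) = sqrt(a))
y(V) = 1/5
y(w((-5 + 1) + 3))**2 = (1/5)**2 = 1/25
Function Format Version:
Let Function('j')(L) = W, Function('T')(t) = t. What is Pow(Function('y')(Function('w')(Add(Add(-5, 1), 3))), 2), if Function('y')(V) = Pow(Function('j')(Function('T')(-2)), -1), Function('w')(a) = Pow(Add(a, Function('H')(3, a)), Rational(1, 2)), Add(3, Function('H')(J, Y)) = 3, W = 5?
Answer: Rational(1, 25) ≈ 0.040000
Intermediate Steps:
Function('H')(J, Y) = 0 (Function('H')(J, Y) = Add(-3, 3) = 0)
Function('j')(L) = 5
Function('w')(a) = Pow(a, Rational(1, 2)) (Function('w')(a) = Pow(Add(a, 0), Rational(1, 2)) = Pow(a, Rational(1, 2)))
Function('y')(V) = Rational(1, 5) (Function('y')(V) = Pow(5, -1) = Rational(1, 5))
Pow(Function('y')(Function('w')(Add(Add(-5, 1), 3))), 2) = Pow(Rational(1, 5), 2) = Rational(1, 25)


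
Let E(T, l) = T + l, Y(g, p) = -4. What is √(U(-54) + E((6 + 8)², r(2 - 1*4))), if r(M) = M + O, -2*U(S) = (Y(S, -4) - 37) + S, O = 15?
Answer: 3*√114/2 ≈ 16.016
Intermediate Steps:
U(S) = 41/2 - S/2 (U(S) = -((-4 - 37) + S)/2 = -(-41 + S)/2 = 41/2 - S/2)
r(M) = 15 + M (r(M) = M + 15 = 15 + M)
√(U(-54) + E((6 + 8)², r(2 - 1*4))) = √((41/2 - ½*(-54)) + ((6 + 8)² + (15 + (2 - 1*4)))) = √((41/2 + 27) + (14² + (15 + (2 - 4)))) = √(95/2 + (196 + (15 - 2))) = √(95/2 + (196 + 13)) = √(95/2 + 209) = √(513/2) = 3*√114/2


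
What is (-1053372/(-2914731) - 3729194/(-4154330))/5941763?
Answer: 61974196169/292468898696485815 ≈ 2.1190e-7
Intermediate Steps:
(-1053372/(-2914731) - 3729194/(-4154330))/5941763 = (-1053372*(-1/2914731) - 3729194*(-1/4154330))*(1/5941763) = (8564/23697 + 1864597/2077165)*(1/5941763) = (61974196169/49222579005)*(1/5941763) = 61974196169/292468898696485815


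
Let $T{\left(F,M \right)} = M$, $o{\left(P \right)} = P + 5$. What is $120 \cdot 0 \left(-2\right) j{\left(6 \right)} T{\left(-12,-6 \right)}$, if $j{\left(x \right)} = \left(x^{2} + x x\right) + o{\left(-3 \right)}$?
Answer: $0$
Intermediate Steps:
$o{\left(P \right)} = 5 + P$
$j{\left(x \right)} = 2 + 2 x^{2}$ ($j{\left(x \right)} = \left(x^{2} + x x\right) + \left(5 - 3\right) = \left(x^{2} + x^{2}\right) + 2 = 2 x^{2} + 2 = 2 + 2 x^{2}$)
$120 \cdot 0 \left(-2\right) j{\left(6 \right)} T{\left(-12,-6 \right)} = 120 \cdot 0 \left(-2\right) \left(2 + 2 \cdot 6^{2}\right) \left(-6\right) = 120 \cdot 0 \left(2 + 2 \cdot 36\right) \left(-6\right) = 120 \cdot 0 \left(2 + 72\right) \left(-6\right) = 120 \cdot 0 \cdot 74 \left(-6\right) = 120 \cdot 0 \left(-6\right) = 0 \left(-6\right) = 0$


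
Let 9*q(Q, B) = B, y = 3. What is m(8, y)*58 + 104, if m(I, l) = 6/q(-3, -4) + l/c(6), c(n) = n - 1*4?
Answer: -592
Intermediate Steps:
q(Q, B) = B/9
c(n) = -4 + n (c(n) = n - 4 = -4 + n)
m(I, l) = -27/2 + l/2 (m(I, l) = 6/(((⅑)*(-4))) + l/(-4 + 6) = 6/(-4/9) + l/2 = 6*(-9/4) + l*(½) = -27/2 + l/2)
m(8, y)*58 + 104 = (-27/2 + (½)*3)*58 + 104 = (-27/2 + 3/2)*58 + 104 = -12*58 + 104 = -696 + 104 = -592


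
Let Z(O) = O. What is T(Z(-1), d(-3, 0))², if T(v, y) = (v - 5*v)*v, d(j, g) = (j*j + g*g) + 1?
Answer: 16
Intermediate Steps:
d(j, g) = 1 + g² + j² (d(j, g) = (j² + g²) + 1 = (g² + j²) + 1 = 1 + g² + j²)
T(v, y) = -4*v² (T(v, y) = (-4*v)*v = -4*v²)
T(Z(-1), d(-3, 0))² = (-4*(-1)²)² = (-4*1)² = (-4)² = 16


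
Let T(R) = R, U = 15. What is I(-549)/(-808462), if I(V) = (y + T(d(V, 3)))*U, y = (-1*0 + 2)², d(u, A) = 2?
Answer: -45/404231 ≈ -0.00011132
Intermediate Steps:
y = 4 (y = (0 + 2)² = 2² = 4)
I(V) = 90 (I(V) = (4 + 2)*15 = 6*15 = 90)
I(-549)/(-808462) = 90/(-808462) = 90*(-1/808462) = -45/404231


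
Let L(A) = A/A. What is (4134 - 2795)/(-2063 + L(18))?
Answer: -1339/2062 ≈ -0.64937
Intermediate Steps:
L(A) = 1
(4134 - 2795)/(-2063 + L(18)) = (4134 - 2795)/(-2063 + 1) = 1339/(-2062) = 1339*(-1/2062) = -1339/2062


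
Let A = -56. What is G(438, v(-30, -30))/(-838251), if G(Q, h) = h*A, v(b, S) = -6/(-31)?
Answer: 112/8661927 ≈ 1.2930e-5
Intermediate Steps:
v(b, S) = 6/31 (v(b, S) = -6*(-1/31) = 6/31)
G(Q, h) = -56*h (G(Q, h) = h*(-56) = -56*h)
G(438, v(-30, -30))/(-838251) = -56*6/31/(-838251) = -336/31*(-1/838251) = 112/8661927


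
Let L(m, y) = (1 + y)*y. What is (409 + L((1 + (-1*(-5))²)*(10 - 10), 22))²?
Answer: 837225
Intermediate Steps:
L(m, y) = y*(1 + y)
(409 + L((1 + (-1*(-5))²)*(10 - 10), 22))² = (409 + 22*(1 + 22))² = (409 + 22*23)² = (409 + 506)² = 915² = 837225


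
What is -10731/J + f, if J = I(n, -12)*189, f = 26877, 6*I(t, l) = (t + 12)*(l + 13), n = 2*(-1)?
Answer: 402644/15 ≈ 26843.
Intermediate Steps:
n = -2
I(t, l) = (12 + t)*(13 + l)/6 (I(t, l) = ((t + 12)*(l + 13))/6 = ((12 + t)*(13 + l))/6 = (12 + t)*(13 + l)/6)
J = 315 (J = (26 + 2*(-12) + (13/6)*(-2) + (1/6)*(-12)*(-2))*189 = (26 - 24 - 13/3 + 4)*189 = (5/3)*189 = 315)
-10731/J + f = -10731/315 + 26877 = -10731*1/315 + 26877 = -511/15 + 26877 = 402644/15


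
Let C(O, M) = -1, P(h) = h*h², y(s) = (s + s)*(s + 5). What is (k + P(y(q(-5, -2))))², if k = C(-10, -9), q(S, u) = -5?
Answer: 1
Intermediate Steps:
y(s) = 2*s*(5 + s) (y(s) = (2*s)*(5 + s) = 2*s*(5 + s))
P(h) = h³
k = -1
(k + P(y(q(-5, -2))))² = (-1 + (2*(-5)*(5 - 5))³)² = (-1 + (2*(-5)*0)³)² = (-1 + 0³)² = (-1 + 0)² = (-1)² = 1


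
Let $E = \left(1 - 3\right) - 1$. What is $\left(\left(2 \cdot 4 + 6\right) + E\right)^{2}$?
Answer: $121$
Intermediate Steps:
$E = -3$ ($E = -2 - 1 = -3$)
$\left(\left(2 \cdot 4 + 6\right) + E\right)^{2} = \left(\left(2 \cdot 4 + 6\right) - 3\right)^{2} = \left(\left(8 + 6\right) - 3\right)^{2} = \left(14 - 3\right)^{2} = 11^{2} = 121$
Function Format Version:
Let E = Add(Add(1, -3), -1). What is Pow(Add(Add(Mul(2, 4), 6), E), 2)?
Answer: 121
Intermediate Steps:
E = -3 (E = Add(-2, -1) = -3)
Pow(Add(Add(Mul(2, 4), 6), E), 2) = Pow(Add(Add(Mul(2, 4), 6), -3), 2) = Pow(Add(Add(8, 6), -3), 2) = Pow(Add(14, -3), 2) = Pow(11, 2) = 121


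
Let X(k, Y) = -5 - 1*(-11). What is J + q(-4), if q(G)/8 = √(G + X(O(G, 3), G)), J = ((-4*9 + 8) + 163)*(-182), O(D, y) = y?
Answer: -24570 + 8*√2 ≈ -24559.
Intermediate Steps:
X(k, Y) = 6 (X(k, Y) = -5 + 11 = 6)
J = -24570 (J = ((-36 + 8) + 163)*(-182) = (-28 + 163)*(-182) = 135*(-182) = -24570)
q(G) = 8*√(6 + G) (q(G) = 8*√(G + 6) = 8*√(6 + G))
J + q(-4) = -24570 + 8*√(6 - 4) = -24570 + 8*√2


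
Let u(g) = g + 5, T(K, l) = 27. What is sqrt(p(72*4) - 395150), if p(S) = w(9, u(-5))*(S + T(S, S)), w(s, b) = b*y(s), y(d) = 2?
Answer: 5*I*sqrt(15806) ≈ 628.61*I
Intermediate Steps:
u(g) = 5 + g
w(s, b) = 2*b (w(s, b) = b*2 = 2*b)
p(S) = 0 (p(S) = (2*(5 - 5))*(S + 27) = (2*0)*(27 + S) = 0*(27 + S) = 0)
sqrt(p(72*4) - 395150) = sqrt(0 - 395150) = sqrt(-395150) = 5*I*sqrt(15806)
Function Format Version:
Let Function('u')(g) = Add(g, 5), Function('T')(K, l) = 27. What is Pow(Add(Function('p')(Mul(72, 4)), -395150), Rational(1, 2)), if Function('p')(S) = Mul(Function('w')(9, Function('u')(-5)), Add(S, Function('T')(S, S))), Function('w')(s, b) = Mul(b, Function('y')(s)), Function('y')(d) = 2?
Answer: Mul(5, I, Pow(15806, Rational(1, 2))) ≈ Mul(628.61, I)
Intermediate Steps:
Function('u')(g) = Add(5, g)
Function('w')(s, b) = Mul(2, b) (Function('w')(s, b) = Mul(b, 2) = Mul(2, b))
Function('p')(S) = 0 (Function('p')(S) = Mul(Mul(2, Add(5, -5)), Add(S, 27)) = Mul(Mul(2, 0), Add(27, S)) = Mul(0, Add(27, S)) = 0)
Pow(Add(Function('p')(Mul(72, 4)), -395150), Rational(1, 2)) = Pow(Add(0, -395150), Rational(1, 2)) = Pow(-395150, Rational(1, 2)) = Mul(5, I, Pow(15806, Rational(1, 2)))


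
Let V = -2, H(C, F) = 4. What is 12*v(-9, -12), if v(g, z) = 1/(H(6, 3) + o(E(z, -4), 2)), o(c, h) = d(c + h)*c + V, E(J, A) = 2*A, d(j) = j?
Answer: 6/25 ≈ 0.24000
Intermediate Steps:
o(c, h) = -2 + c*(c + h) (o(c, h) = (c + h)*c - 2 = c*(c + h) - 2 = -2 + c*(c + h))
v(g, z) = 1/50 (v(g, z) = 1/(4 + (-2 + (2*(-4))*(2*(-4) + 2))) = 1/(4 + (-2 - 8*(-8 + 2))) = 1/(4 + (-2 - 8*(-6))) = 1/(4 + (-2 + 48)) = 1/(4 + 46) = 1/50)
12*v(-9, -12) = 12*(1/50) = 6/25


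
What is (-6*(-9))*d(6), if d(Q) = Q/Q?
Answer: 54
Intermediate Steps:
d(Q) = 1
(-6*(-9))*d(6) = -6*(-9)*1 = 54*1 = 54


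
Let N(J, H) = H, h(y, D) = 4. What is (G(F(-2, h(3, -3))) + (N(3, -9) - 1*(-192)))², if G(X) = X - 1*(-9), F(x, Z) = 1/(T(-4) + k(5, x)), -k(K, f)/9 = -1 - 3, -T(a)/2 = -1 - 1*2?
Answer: 65044225/1764 ≈ 36873.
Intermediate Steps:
T(a) = 6 (T(a) = -2*(-1 - 1*2) = -2*(-1 - 2) = -2*(-3) = 6)
k(K, f) = 36 (k(K, f) = -9*(-1 - 3) = -9*(-4) = 36)
F(x, Z) = 1/42 (F(x, Z) = 1/(6 + 36) = 1/42)
G(X) = 9 + X (G(X) = X + 9 = 9 + X)
(G(F(-2, h(3, -3))) + (N(3, -9) - 1*(-192)))² = ((9 + 1/42) + (-9 - 1*(-192)))² = (379/42 + (-9 + 192))² = (379/42 + 183)² = (8065/42)² = 65044225/1764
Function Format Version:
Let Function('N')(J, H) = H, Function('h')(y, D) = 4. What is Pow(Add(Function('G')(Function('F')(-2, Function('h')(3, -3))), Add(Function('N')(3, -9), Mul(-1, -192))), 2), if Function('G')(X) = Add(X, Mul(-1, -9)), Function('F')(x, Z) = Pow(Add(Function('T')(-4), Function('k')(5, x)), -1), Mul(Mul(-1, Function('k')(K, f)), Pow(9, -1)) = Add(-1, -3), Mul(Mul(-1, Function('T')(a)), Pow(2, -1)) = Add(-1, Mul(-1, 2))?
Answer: Rational(65044225, 1764) ≈ 36873.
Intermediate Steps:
Function('T')(a) = 6 (Function('T')(a) = Mul(-2, Add(-1, Mul(-1, 2))) = Mul(-2, Add(-1, -2)) = Mul(-2, -3) = 6)
Function('k')(K, f) = 36 (Function('k')(K, f) = Mul(-9, Add(-1, -3)) = Mul(-9, -4) = 36)
Function('F')(x, Z) = Rational(1, 42) (Function('F')(x, Z) = Pow(Add(6, 36), -1) = Pow(42, -1) = Rational(1, 42))
Function('G')(X) = Add(9, X) (Function('G')(X) = Add(X, 9) = Add(9, X))
Pow(Add(Function('G')(Function('F')(-2, Function('h')(3, -3))), Add(Function('N')(3, -9), Mul(-1, -192))), 2) = Pow(Add(Add(9, Rational(1, 42)), Add(-9, Mul(-1, -192))), 2) = Pow(Add(Rational(379, 42), Add(-9, 192)), 2) = Pow(Add(Rational(379, 42), 183), 2) = Pow(Rational(8065, 42), 2) = Rational(65044225, 1764)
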